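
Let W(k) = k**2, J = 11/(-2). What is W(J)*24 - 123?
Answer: 603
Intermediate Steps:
J = -11/2 (J = 11*(-1/2) = -11/2 ≈ -5.5000)
W(J)*24 - 123 = (-11/2)**2*24 - 123 = (121/4)*24 - 123 = 726 - 123 = 603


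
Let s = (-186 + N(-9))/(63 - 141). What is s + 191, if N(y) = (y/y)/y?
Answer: 135757/702 ≈ 193.39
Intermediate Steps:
N(y) = 1/y
s = 1675/702 (s = (-186 + 1/(-9))/(63 - 141) = (-186 - 1/9)/(-78) = -1675/9*(-1/78) = 1675/702 ≈ 2.3860)
s + 191 = 1675/702 + 191 = 135757/702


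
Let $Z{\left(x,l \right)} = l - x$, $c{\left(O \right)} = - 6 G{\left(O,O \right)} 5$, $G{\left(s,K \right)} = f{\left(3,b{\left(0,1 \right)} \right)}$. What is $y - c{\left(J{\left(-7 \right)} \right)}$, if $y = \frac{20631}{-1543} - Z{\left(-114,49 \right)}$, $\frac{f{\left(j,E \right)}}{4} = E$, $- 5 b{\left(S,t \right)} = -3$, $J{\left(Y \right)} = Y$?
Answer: $- \frac{161044}{1543} \approx -104.37$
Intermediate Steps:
$b{\left(S,t \right)} = \frac{3}{5}$ ($b{\left(S,t \right)} = \left(- \frac{1}{5}\right) \left(-3\right) = \frac{3}{5}$)
$f{\left(j,E \right)} = 4 E$
$G{\left(s,K \right)} = \frac{12}{5}$ ($G{\left(s,K \right)} = 4 \cdot \frac{3}{5} = \frac{12}{5}$)
$c{\left(O \right)} = -72$ ($c{\left(O \right)} = \left(-6\right) \frac{12}{5} \cdot 5 = \left(- \frac{72}{5}\right) 5 = -72$)
$y = - \frac{272140}{1543}$ ($y = \frac{20631}{-1543} - \left(49 - -114\right) = 20631 \left(- \frac{1}{1543}\right) - \left(49 + 114\right) = - \frac{20631}{1543} - 163 = - \frac{272140}{1543} \approx -176.37$)
$y - c{\left(J{\left(-7 \right)} \right)} = - \frac{272140}{1543} - -72 = - \frac{272140}{1543} + 72 = - \frac{161044}{1543}$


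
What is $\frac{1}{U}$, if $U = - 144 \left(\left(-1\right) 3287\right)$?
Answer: $\frac{1}{473328} \approx 2.1127 \cdot 10^{-6}$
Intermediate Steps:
$U = 473328$ ($U = \left(-144\right) \left(-3287\right) = 473328$)
$\frac{1}{U} = \frac{1}{473328}$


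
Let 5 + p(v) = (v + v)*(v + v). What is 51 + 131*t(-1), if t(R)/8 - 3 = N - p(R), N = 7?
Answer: 11579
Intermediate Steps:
p(v) = -5 + 4*v**2 (p(v) = -5 + (v + v)*(v + v) = -5 + (2*v)*(2*v) = -5 + 4*v**2)
t(R) = 120 - 32*R**2 (t(R) = 24 + 8*(7 - (-5 + 4*R**2)) = 24 + 8*(7 + (5 - 4*R**2)) = 24 + 8*(12 - 4*R**2) = 24 + (96 - 32*R**2) = 120 - 32*R**2)
51 + 131*t(-1) = 51 + 131*(120 - 32*(-1)**2) = 51 + 131*(120 - 32*1) = 51 + 131*(120 - 32) = 51 + 131*88 = 51 + 11528 = 11579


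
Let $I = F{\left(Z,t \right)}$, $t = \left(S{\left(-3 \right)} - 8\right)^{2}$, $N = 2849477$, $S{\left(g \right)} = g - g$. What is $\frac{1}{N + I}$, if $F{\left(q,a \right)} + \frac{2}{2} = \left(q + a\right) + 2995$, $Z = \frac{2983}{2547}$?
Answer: $\frac{2547}{7265409628} \approx 3.5057 \cdot 10^{-7}$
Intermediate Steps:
$S{\left(g \right)} = 0$
$Z = \frac{2983}{2547}$ ($Z = 2983 \cdot \frac{1}{2547} = \frac{2983}{2547} \approx 1.1712$)
$t = 64$ ($t = \left(0 - 8\right)^{2} = \left(-8\right)^{2} = 64$)
$F{\left(q,a \right)} = 2994 + a + q$ ($F{\left(q,a \right)} = -1 + \left(\left(q + a\right) + 2995\right) = -1 + \left(\left(a + q\right) + 2995\right) = -1 + \left(2995 + a + q\right) = 2994 + a + q$)
$I = \frac{7791709}{2547}$ ($I = 2994 + 64 + \frac{2983}{2547} = \frac{7791709}{2547} \approx 3059.2$)
$\frac{1}{N + I} = \frac{1}{2849477 + \frac{7791709}{2547}} = \frac{1}{\frac{7265409628}{2547}} = \frac{2547}{7265409628}$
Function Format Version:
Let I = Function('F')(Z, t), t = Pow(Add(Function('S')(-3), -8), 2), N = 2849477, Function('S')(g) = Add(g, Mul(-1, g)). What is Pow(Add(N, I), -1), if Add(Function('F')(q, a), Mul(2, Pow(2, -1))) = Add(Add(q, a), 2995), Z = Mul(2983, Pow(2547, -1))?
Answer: Rational(2547, 7265409628) ≈ 3.5057e-7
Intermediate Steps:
Function('S')(g) = 0
Z = Rational(2983, 2547) (Z = Mul(2983, Rational(1, 2547)) = Rational(2983, 2547) ≈ 1.1712)
t = 64 (t = Pow(Add(0, -8), 2) = Pow(-8, 2) = 64)
Function('F')(q, a) = Add(2994, a, q) (Function('F')(q, a) = Add(-1, Add(Add(q, a), 2995)) = Add(-1, Add(Add(a, q), 2995)) = Add(-1, Add(2995, a, q)) = Add(2994, a, q))
I = Rational(7791709, 2547) (I = Add(2994, 64, Rational(2983, 2547)) = Rational(7791709, 2547) ≈ 3059.2)
Pow(Add(N, I), -1) = Pow(Add(2849477, Rational(7791709, 2547)), -1) = Pow(Rational(7265409628, 2547), -1) = Rational(2547, 7265409628)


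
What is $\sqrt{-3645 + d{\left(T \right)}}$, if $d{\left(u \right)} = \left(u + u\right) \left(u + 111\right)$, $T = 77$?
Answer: $\sqrt{25307} \approx 159.08$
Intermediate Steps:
$d{\left(u \right)} = 2 u \left(111 + u\right)$
$\sqrt{-3645 + d{\left(T \right)}} = \sqrt{-3645 + 2 \cdot 77 \left(111 + 77\right)} = \sqrt{-3645 + 2 \cdot 77 \cdot 188} = \sqrt{-3645 + 28952} = \sqrt{25307}$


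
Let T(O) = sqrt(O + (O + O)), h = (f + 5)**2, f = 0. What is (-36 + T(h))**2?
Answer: 1371 - 360*sqrt(3) ≈ 747.46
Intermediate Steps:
h = 25 (h = (0 + 5)**2 = 5**2 = 25)
T(O) = sqrt(3)*sqrt(O) (T(O) = sqrt(O + 2*O) = sqrt(3*O) = sqrt(3)*sqrt(O))
(-36 + T(h))**2 = (-36 + sqrt(3)*sqrt(25))**2 = (-36 + sqrt(3)*5)**2 = (-36 + 5*sqrt(3))**2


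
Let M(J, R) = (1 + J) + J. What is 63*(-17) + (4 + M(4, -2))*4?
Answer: -1019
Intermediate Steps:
M(J, R) = 1 + 2*J
63*(-17) + (4 + M(4, -2))*4 = 63*(-17) + (4 + (1 + 2*4))*4 = -1071 + (4 + (1 + 8))*4 = -1071 + (4 + 9)*4 = -1071 + 13*4 = -1071 + 52 = -1019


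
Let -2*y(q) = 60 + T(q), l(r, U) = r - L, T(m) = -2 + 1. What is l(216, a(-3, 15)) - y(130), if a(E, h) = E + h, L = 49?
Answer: 393/2 ≈ 196.50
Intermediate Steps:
T(m) = -1
l(r, U) = -49 + r (l(r, U) = r - 1*49 = r - 49 = -49 + r)
y(q) = -59/2 (y(q) = -(60 - 1)/2 = -½*59 = -59/2)
l(216, a(-3, 15)) - y(130) = (-49 + 216) - 1*(-59/2) = 167 + 59/2 = 393/2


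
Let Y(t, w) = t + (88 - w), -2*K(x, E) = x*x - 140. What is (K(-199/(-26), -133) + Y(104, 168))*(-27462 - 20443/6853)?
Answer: -185017831007/104104 ≈ -1.7772e+6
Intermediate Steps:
K(x, E) = 70 - x²/2 (K(x, E) = -(x*x - 140)/2 = -(x² - 140)/2 = -(-140 + x²)/2 = 70 - x²/2)
Y(t, w) = 88 + t - w
(K(-199/(-26), -133) + Y(104, 168))*(-27462 - 20443/6853) = ((70 - (-199/(-26))²/2) + (88 + 104 - 1*168))*(-27462 - 20443/6853) = ((70 - (-199*(-1/26))²/2) + (88 + 104 - 168))*(-27462 - 20443*1/6853) = ((70 - (199/26)²/2) + 24)*(-27462 - 20443/6853) = ((70 - ½*39601/676) + 24)*(-188217529/6853) = ((70 - 39601/1352) + 24)*(-188217529/6853) = (55039/1352 + 24)*(-188217529/6853) = (87487/1352)*(-188217529/6853) = -185017831007/104104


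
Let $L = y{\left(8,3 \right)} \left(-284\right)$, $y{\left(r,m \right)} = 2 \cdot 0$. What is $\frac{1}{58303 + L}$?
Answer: $\frac{1}{58303} \approx 1.7152 \cdot 10^{-5}$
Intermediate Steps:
$y{\left(r,m \right)} = 0$
$L = 0$ ($L = 0 \left(-284\right) = 0$)
$\frac{1}{58303 + L} = \frac{1}{58303 + 0} = \frac{1}{58303}$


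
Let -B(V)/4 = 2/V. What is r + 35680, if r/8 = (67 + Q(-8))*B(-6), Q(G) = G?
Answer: 108928/3 ≈ 36309.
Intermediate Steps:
B(V) = -8/V
r = 1888/3 (r = 8*((67 - 8)*(-8/(-6))) = 8*(59*(-8*(-⅙))) = 8*(59*(4/3)) = 8*(236/3) = 1888/3 ≈ 629.33)
r + 35680 = 1888/3 + 35680 = 108928/3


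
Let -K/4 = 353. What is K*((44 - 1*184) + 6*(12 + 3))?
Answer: 70600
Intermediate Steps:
K = -1412 (K = -4*353 = -1412)
K*((44 - 1*184) + 6*(12 + 3)) = -1412*((44 - 1*184) + 6*(12 + 3)) = -1412*((44 - 184) + 6*15) = -1412*(-140 + 90) = -1412*(-50) = 70600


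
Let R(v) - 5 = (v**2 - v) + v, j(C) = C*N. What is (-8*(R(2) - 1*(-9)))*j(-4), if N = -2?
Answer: -1152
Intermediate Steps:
j(C) = -2*C (j(C) = C*(-2) = -2*C)
R(v) = 5 + v**2 (R(v) = 5 + ((v**2 - v) + v) = 5 + v**2)
(-8*(R(2) - 1*(-9)))*j(-4) = (-8*((5 + 2**2) - 1*(-9)))*(-2*(-4)) = -8*((5 + 4) + 9)*8 = -8*(9 + 9)*8 = -8*18*8 = -144*8 = -1152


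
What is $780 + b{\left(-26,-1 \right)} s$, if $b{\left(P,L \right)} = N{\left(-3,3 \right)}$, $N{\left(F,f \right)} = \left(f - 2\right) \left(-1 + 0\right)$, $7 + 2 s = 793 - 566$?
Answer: $670$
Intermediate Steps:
$s = 110$ ($s = - \frac{7}{2} + \frac{793 - 566}{2} = - \frac{7}{2} + \frac{1}{2} \cdot 227 = - \frac{7}{2} + \frac{227}{2} = 110$)
$N{\left(F,f \right)} = 2 - f$ ($N{\left(F,f \right)} = \left(-2 + f\right) \left(-1\right) = 2 - f$)
$b{\left(P,L \right)} = -1$ ($b{\left(P,L \right)} = 2 - 3 = -1$)
$780 + b{\left(-26,-1 \right)} s = 780 - 110 = 670$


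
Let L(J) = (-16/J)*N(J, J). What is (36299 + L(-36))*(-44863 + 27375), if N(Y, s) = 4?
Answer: -5713452016/9 ≈ -6.3483e+8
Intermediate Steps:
L(J) = -64/J (L(J) = -16/J*4 = -64/J)
(36299 + L(-36))*(-44863 + 27375) = (36299 - 64/(-36))*(-44863 + 27375) = (36299 - 64*(-1/36))*(-17488) = (36299 + 16/9)*(-17488) = (326707/9)*(-17488) = -5713452016/9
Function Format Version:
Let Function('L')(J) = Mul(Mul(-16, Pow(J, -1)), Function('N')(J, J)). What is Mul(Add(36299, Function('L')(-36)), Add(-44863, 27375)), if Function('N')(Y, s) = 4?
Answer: Rational(-5713452016, 9) ≈ -6.3483e+8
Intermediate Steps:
Function('L')(J) = Mul(-64, Pow(J, -1)) (Function('L')(J) = Mul(Mul(-16, Pow(J, -1)), 4) = Mul(-64, Pow(J, -1)))
Mul(Add(36299, Function('L')(-36)), Add(-44863, 27375)) = Mul(Add(36299, Mul(-64, Pow(-36, -1))), Add(-44863, 27375)) = Mul(Add(36299, Mul(-64, Rational(-1, 36))), -17488) = Mul(Add(36299, Rational(16, 9)), -17488) = Mul(Rational(326707, 9), -17488) = Rational(-5713452016, 9)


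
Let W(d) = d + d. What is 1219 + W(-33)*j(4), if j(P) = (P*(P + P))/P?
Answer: 691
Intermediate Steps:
W(d) = 2*d
j(P) = 2*P (j(P) = (P*(2*P))/P = (2*P**2)/P = 2*P)
1219 + W(-33)*j(4) = 1219 + (2*(-33))*(2*4) = 1219 - 66*8 = 1219 - 528 = 691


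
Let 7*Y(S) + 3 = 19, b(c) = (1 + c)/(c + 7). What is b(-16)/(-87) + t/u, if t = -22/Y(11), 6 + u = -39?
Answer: 2033/10440 ≈ 0.19473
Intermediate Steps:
b(c) = (1 + c)/(7 + c)
Y(S) = 16/7 (Y(S) = -3/7 + (⅐)*19 = -3/7 + 19/7 = 16/7)
u = -45 (u = -6 - 39 = -45)
t = -77/8 (t = -22/16/7 = -22*7/16 = -77/8 ≈ -9.6250)
b(-16)/(-87) + t/u = ((1 - 16)/(7 - 16))/(-87) - 77/8/(-45) = (-15/(-9))*(-1/87) - 77/8*(-1/45) = -⅑*(-15)*(-1/87) + 77/360 = (5/3)*(-1/87) + 77/360 = -5/261 + 77/360 = 2033/10440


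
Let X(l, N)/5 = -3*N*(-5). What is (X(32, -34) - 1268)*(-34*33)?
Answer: 4283796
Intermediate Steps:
X(l, N) = 75*N (X(l, N) = 5*(-3*N*(-5)) = 5*(15*N) = 75*N)
(X(32, -34) - 1268)*(-34*33) = (75*(-34) - 1268)*(-34*33) = (-2550 - 1268)*(-1122) = -3818*(-1122) = 4283796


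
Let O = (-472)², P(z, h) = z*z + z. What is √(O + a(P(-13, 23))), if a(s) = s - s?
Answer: 472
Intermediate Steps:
P(z, h) = z + z² (P(z, h) = z² + z = z + z²)
a(s) = 0
O = 222784
√(O + a(P(-13, 23))) = √(222784 + 0) = √222784 = 472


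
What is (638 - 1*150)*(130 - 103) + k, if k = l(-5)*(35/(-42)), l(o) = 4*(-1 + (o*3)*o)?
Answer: 38788/3 ≈ 12929.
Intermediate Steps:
l(o) = -4 + 12*o² (l(o) = 4*(-1 + (3*o)*o) = 4*(-1 + 3*o²) = -4 + 12*o²)
k = -740/3 (k = (-4 + 12*(-5)²)*(35/(-42)) = (-4 + 12*25)*(35*(-1/42)) = (-4 + 300)*(-⅚) = 296*(-⅚) = -740/3 ≈ -246.67)
(638 - 1*150)*(130 - 103) + k = (638 - 1*150)*(130 - 103) - 740/3 = (638 - 150)*27 - 740/3 = 488*27 - 740/3 = 13176 - 740/3 = 38788/3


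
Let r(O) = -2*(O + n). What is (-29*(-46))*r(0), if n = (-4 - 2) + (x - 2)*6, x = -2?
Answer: 80040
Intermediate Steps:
n = -30 (n = (-4 - 2) + (-2 - 2)*6 = -6 - 4*6 = -6 - 24 = -30)
r(O) = 60 - 2*O (r(O) = -2*(O - 30) = -2*(-30 + O) = 60 - 2*O)
(-29*(-46))*r(0) = (-29*(-46))*(60 - 2*0) = 1334*(60 + 0) = 1334*60 = 80040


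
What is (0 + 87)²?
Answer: 7569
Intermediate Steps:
(0 + 87)² = 87² = 7569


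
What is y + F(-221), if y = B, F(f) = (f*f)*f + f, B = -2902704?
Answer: -13696786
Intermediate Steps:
F(f) = f + f**3 (F(f) = f**2*f + f = f**3 + f = f + f**3)
y = -2902704
y + F(-221) = -2902704 + (-221 + (-221)**3) = -2902704 + (-221 - 10793861) = -2902704 - 10794082 = -13696786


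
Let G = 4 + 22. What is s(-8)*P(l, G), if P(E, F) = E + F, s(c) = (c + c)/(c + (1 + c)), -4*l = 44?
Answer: 16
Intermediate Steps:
G = 26
l = -11 (l = -¼*44 = -11)
s(c) = 2*c/(1 + 2*c) (s(c) = (2*c)/(1 + 2*c) = 2*c/(1 + 2*c))
s(-8)*P(l, G) = (2*(-8)/(1 + 2*(-8)))*(-11 + 26) = (2*(-8)/(1 - 16))*15 = (2*(-8)/(-15))*15 = (2*(-8)*(-1/15))*15 = (16/15)*15 = 16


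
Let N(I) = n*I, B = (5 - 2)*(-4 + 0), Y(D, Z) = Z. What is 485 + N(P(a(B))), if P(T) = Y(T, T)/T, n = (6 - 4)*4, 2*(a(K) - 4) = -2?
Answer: 493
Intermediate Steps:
B = -12 (B = 3*(-4) = -12)
a(K) = 3 (a(K) = 4 + (½)*(-2) = 4 - 1 = 3)
n = 8 (n = 2*4 = 8)
P(T) = 1 (P(T) = T/T = 1)
N(I) = 8*I
485 + N(P(a(B))) = 485 + 8*1 = 485 + 8 = 493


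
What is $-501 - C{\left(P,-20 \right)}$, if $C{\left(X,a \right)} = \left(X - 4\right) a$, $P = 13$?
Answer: $-321$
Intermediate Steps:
$C{\left(X,a \right)} = a \left(-4 + X\right)$ ($C{\left(X,a \right)} = \left(-4 + X\right) a = a \left(-4 + X\right)$)
$-501 - C{\left(P,-20 \right)} = -501 - - 20 \left(-4 + 13\right) = -501 - \left(-20\right) 9 = -501 - -180 = -501 + 180 = -321$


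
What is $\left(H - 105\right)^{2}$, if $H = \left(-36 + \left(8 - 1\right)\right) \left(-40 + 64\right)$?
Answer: $641601$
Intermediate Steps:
$H = -696$ ($H = \left(-36 + \left(8 - 1\right)\right) 24 = \left(-36 + 7\right) 24 = \left(-29\right) 24 = -696$)
$\left(H - 105\right)^{2} = \left(-696 - 105\right)^{2} = \left(-801\right)^{2} = 641601$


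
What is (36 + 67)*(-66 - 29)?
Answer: -9785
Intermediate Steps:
(36 + 67)*(-66 - 29) = 103*(-95) = -9785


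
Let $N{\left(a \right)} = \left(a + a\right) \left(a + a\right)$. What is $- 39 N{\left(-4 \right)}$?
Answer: $-2496$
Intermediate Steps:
$N{\left(a \right)} = 4 a^{2}$ ($N{\left(a \right)} = 2 a 2 a = 4 a^{2}$)
$- 39 N{\left(-4 \right)} = - 39 \cdot 4 \left(-4\right)^{2} = - 39 \cdot 4 \cdot 16 = - 39 \cdot 64 = \left(-1\right) 2496 = -2496$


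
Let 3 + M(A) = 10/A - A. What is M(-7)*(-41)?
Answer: -738/7 ≈ -105.43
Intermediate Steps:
M(A) = -3 - A + 10/A (M(A) = -3 + (10/A - A) = -3 + (-A + 10/A) = -3 - A + 10/A)
M(-7)*(-41) = (-3 - 1*(-7) + 10/(-7))*(-41) = (-3 + 7 + 10*(-⅐))*(-41) = (-3 + 7 - 10/7)*(-41) = (18/7)*(-41) = -738/7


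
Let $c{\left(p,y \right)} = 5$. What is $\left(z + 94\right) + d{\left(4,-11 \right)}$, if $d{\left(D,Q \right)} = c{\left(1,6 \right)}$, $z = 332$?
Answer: $431$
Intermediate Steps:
$d{\left(D,Q \right)} = 5$
$\left(z + 94\right) + d{\left(4,-11 \right)} = \left(332 + 94\right) + 5 = 426 + 5 = 431$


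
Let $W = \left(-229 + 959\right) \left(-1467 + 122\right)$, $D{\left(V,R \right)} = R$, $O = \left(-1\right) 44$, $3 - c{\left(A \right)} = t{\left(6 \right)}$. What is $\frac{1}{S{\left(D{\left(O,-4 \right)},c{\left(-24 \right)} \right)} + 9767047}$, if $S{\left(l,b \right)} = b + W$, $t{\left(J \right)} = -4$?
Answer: $\frac{1}{8785204} \approx 1.1383 \cdot 10^{-7}$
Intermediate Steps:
$c{\left(A \right)} = 7$ ($c{\left(A \right)} = 3 - -4 = 3 + 4 = 7$)
$O = -44$
$W = -981850$ ($W = 730 \left(-1345\right) = -981850$)
$S{\left(l,b \right)} = -981850 + b$ ($S{\left(l,b \right)} = b - 981850 = -981850 + b$)
$\frac{1}{S{\left(D{\left(O,-4 \right)},c{\left(-24 \right)} \right)} + 9767047} = \frac{1}{\left(-981850 + 7\right) + 9767047} = \frac{1}{-981843 + 9767047} = \frac{1}{8785204}$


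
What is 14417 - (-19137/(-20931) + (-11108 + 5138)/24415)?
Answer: 491145500028/34068691 ≈ 14416.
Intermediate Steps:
14417 - (-19137/(-20931) + (-11108 + 5138)/24415) = 14417 - (-19137*(-1/20931) - 5970*1/24415) = 14417 - (6379/6977 - 1194/4883) = 14417 - 1*22818119/34068691 = 14417 - 22818119/34068691 = 491145500028/34068691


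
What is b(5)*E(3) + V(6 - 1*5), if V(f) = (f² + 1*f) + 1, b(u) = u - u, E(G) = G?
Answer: 3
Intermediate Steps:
b(u) = 0
V(f) = 1 + f + f² (V(f) = (f² + f) + 1 = (f + f²) + 1 = 1 + f + f²)
b(5)*E(3) + V(6 - 1*5) = 0*3 + (1 + (6 - 1*5) + (6 - 1*5)²) = 0 + (1 + (6 - 5) + (6 - 5)²) = 0 + (1 + 1 + 1²) = 0 + (1 + 1 + 1) = 0 + 3 = 3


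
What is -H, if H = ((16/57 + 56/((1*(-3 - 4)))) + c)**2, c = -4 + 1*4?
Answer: -193600/3249 ≈ -59.588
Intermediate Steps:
c = 0 (c = -4 + 4 = 0)
H = 193600/3249 (H = ((16/57 + 56/((1*(-3 - 4)))) + 0)**2 = ((16*(1/57) + 56/((1*(-7)))) + 0)**2 = ((16/57 + 56/(-7)) + 0)**2 = ((16/57 + 56*(-1/7)) + 0)**2 = ((16/57 - 8) + 0)**2 = (-440/57 + 0)**2 = (-440/57)**2 = 193600/3249 ≈ 59.588)
-H = -1*193600/3249 = -193600/3249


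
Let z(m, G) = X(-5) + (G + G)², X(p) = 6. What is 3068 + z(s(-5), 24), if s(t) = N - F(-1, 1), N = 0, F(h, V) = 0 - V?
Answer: 5378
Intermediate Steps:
F(h, V) = -V
s(t) = 1 (s(t) = 0 - (-1) = 0 - 1*(-1) = 0 + 1 = 1)
z(m, G) = 6 + 4*G² (z(m, G) = 6 + (G + G)² = 6 + (2*G)² = 6 + 4*G²)
3068 + z(s(-5), 24) = 3068 + (6 + 4*24²) = 3068 + (6 + 4*576) = 3068 + (6 + 2304) = 3068 + 2310 = 5378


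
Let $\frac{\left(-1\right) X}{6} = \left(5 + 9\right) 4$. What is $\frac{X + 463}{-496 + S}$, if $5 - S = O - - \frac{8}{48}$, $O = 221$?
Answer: $- \frac{762}{4273} \approx -0.17833$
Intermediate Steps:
$S = - \frac{1297}{6}$ ($S = 5 - \left(221 - - \frac{8}{48}\right) = 5 - \left(221 - \left(-8\right) \frac{1}{48}\right) = 5 - \left(221 - - \frac{1}{6}\right) = 5 - \left(221 + \frac{1}{6}\right) = 5 - \frac{1327}{6} = - \frac{1297}{6} \approx -216.17$)
$X = -336$ ($X = - 6 \left(5 + 9\right) 4 = - 6 \cdot 14 \cdot 4 = \left(-6\right) 56 = -336$)
$\frac{X + 463}{-496 + S} = \frac{-336 + 463}{-496 - \frac{1297}{6}} = \frac{127}{- \frac{4273}{6}} = 127 \left(- \frac{6}{4273}\right) = - \frac{762}{4273}$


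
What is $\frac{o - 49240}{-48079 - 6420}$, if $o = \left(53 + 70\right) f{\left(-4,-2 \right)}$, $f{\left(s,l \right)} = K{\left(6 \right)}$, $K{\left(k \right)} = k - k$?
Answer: $\frac{49240}{54499} \approx 0.9035$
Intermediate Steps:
$K{\left(k \right)} = 0$
$f{\left(s,l \right)} = 0$
$o = 0$ ($o = \left(53 + 70\right) 0 = 123 \cdot 0 = 0$)
$\frac{o - 49240}{-48079 - 6420} = \frac{0 - 49240}{-48079 - 6420} = - \frac{49240}{-54499} = \left(-49240\right) \left(- \frac{1}{54499}\right) = \frac{49240}{54499}$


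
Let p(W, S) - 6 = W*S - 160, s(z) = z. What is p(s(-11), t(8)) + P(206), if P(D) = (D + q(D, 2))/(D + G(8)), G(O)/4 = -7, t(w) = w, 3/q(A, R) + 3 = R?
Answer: -42873/178 ≈ -240.86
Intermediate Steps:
q(A, R) = 3/(-3 + R)
G(O) = -28 (G(O) = 4*(-7) = -28)
p(W, S) = -154 + S*W (p(W, S) = 6 + (W*S - 160) = 6 + (S*W - 160) = 6 + (-160 + S*W) = -154 + S*W)
P(D) = (-3 + D)/(-28 + D) (P(D) = (D + 3/(-3 + 2))/(D - 28) = (D + 3/(-1))/(-28 + D) = (D + 3*(-1))/(-28 + D) = (D - 3)/(-28 + D) = (-3 + D)/(-28 + D))
p(s(-11), t(8)) + P(206) = (-154 + 8*(-11)) + (-3 + 206)/(-28 + 206) = (-154 - 88) + 203/178 = -242 + (1/178)*203 = -242 + 203/178 = -42873/178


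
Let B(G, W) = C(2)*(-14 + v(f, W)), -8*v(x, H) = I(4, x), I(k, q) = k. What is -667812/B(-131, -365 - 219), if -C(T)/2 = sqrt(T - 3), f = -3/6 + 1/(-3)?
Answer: 23028*I ≈ 23028.0*I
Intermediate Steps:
f = -5/6 (f = -3*1/6 + 1*(-1/3) = -1/2 - 1/3 = -5/6 ≈ -0.83333)
v(x, H) = -1/2 (v(x, H) = -1/8*4 = -1/2)
C(T) = -2*sqrt(-3 + T) (C(T) = -2*sqrt(T - 3) = -2*sqrt(-3 + T))
B(G, W) = 29*I (B(G, W) = (-2*sqrt(-3 + 2))*(-14 - 1/2) = -2*I*(-29/2) = 29*I)
-667812/B(-131, -365 - 219) = -667812*(-I/29) = -(-23028)*I = 23028*I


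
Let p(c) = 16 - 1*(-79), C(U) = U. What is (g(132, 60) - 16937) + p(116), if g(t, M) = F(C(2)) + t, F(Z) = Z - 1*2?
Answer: -16710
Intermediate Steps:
F(Z) = -2 + Z (F(Z) = Z - 2 = -2 + Z)
p(c) = 95 (p(c) = 16 + 79 = 95)
g(t, M) = t (g(t, M) = (-2 + 2) + t = 0 + t = t)
(g(132, 60) - 16937) + p(116) = (132 - 16937) + 95 = -16805 + 95 = -16710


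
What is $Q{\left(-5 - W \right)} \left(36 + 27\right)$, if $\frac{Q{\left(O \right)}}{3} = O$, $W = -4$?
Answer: $-189$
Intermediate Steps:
$Q{\left(O \right)} = 3 O$
$Q{\left(-5 - W \right)} \left(36 + 27\right) = 3 \left(-5 - -4\right) \left(36 + 27\right) = 3 \left(-5 + 4\right) 63 = 3 \left(-1\right) 63 = \left(-3\right) 63 = -189$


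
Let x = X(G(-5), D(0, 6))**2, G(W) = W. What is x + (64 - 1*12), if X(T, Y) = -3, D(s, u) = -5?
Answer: 61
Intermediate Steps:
x = 9 (x = (-3)**2 = 9)
x + (64 - 1*12) = 9 + (64 - 1*12) = 9 + (64 - 12) = 9 + 52 = 61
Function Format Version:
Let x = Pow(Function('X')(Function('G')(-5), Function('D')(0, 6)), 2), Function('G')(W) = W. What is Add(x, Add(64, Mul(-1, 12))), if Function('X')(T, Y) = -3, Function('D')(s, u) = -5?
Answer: 61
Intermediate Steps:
x = 9 (x = Pow(-3, 2) = 9)
Add(x, Add(64, Mul(-1, 12))) = Add(9, Add(64, Mul(-1, 12))) = Add(9, Add(64, -12)) = Add(9, 52) = 61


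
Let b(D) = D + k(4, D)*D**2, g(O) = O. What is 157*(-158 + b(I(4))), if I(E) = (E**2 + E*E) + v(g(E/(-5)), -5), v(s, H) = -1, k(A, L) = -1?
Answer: -170816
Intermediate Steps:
I(E) = -1 + 2*E**2 (I(E) = (E**2 + E*E) - 1 = (E**2 + E**2) - 1 = 2*E**2 - 1 = -1 + 2*E**2)
b(D) = D - D**2
157*(-158 + b(I(4))) = 157*(-158 + (-1 + 2*4**2)*(1 - (-1 + 2*4**2))) = 157*(-158 + (-1 + 2*16)*(1 - (-1 + 2*16))) = 157*(-158 + (-1 + 32)*(1 - (-1 + 32))) = 157*(-158 + 31*(1 - 1*31)) = 157*(-158 + 31*(1 - 31)) = 157*(-158 + 31*(-30)) = 157*(-158 - 930) = 157*(-1088) = -170816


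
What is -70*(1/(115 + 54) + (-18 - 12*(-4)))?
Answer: -354970/169 ≈ -2100.4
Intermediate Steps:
-70*(1/(115 + 54) + (-18 - 12*(-4))) = -70*(1/169 + (-18 + 48)) = -70*(1/169 + 30) = -70*5071/169 = -354970/169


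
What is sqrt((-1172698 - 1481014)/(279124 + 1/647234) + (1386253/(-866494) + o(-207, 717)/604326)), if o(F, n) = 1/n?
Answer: I*sqrt(39429910535830093644722006703755227091650540155238)/1884134914501495671425481 ≈ 3.3327*I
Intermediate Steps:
sqrt((-1172698 - 1481014)/(279124 + 1/647234) + (1386253/(-866494) + o(-207, 717)/604326)) = sqrt((-1172698 - 1481014)/(279124 + 1/647234) + (1386253/(-866494) + 1/(717*604326))) = sqrt(-2653712/(279124 + 1/647234) + (1386253*(-1/866494) + (1/717)*(1/604326))) = sqrt(-2653712/180658543017/647234 + (-1386253/866494 + 1/433301742)) = sqrt(-2653712*647234/180658543017 - 150166459721558/93863339908137) = sqrt(-1717572632608/180658543017 - 150166459721558/93863339908137) = sqrt(-62781985884905366585330594/5652404743504487014276443) = I*sqrt(39429910535830093644722006703755227091650540155238)/1884134914501495671425481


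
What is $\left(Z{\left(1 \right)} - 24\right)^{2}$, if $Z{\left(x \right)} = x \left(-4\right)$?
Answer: $784$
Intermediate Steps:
$Z{\left(x \right)} = - 4 x$
$\left(Z{\left(1 \right)} - 24\right)^{2} = \left(\left(-4\right) 1 - 24\right)^{2} = \left(-4 - 24\right)^{2} = \left(-28\right)^{2} = 784$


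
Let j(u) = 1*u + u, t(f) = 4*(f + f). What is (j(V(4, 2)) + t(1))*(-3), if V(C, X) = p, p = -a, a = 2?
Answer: -12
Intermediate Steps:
p = -2 (p = -1*2 = -2)
t(f) = 8*f (t(f) = 4*(2*f) = 8*f)
V(C, X) = -2
j(u) = 2*u (j(u) = u + u = 2*u)
(j(V(4, 2)) + t(1))*(-3) = (2*(-2) + 8*1)*(-3) = (-4 + 8)*(-3) = 4*(-3) = -12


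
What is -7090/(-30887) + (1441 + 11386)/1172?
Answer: 404497029/36199564 ≈ 11.174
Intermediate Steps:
-7090/(-30887) + (1441 + 11386)/1172 = -7090*(-1/30887) + 12827*(1/1172) = 7090/30887 + 12827/1172 = 404497029/36199564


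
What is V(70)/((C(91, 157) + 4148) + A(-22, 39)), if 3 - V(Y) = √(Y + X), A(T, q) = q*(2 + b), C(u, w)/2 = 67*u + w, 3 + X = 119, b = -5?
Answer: 1/5513 - √186/16539 ≈ -0.00064322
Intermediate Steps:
X = 116 (X = -3 + 119 = 116)
C(u, w) = 2*w + 134*u (C(u, w) = 2*(67*u + w) = 2*(w + 67*u) = 2*w + 134*u)
A(T, q) = -3*q (A(T, q) = q*(2 - 5) = q*(-3) = -3*q)
V(Y) = 3 - √(116 + Y) (V(Y) = 3 - √(Y + 116) = 3 - √(116 + Y))
V(70)/((C(91, 157) + 4148) + A(-22, 39)) = (3 - √(116 + 70))/(((2*157 + 134*91) + 4148) - 3*39) = (3 - √186)/(((314 + 12194) + 4148) - 117) = (3 - √186)/((12508 + 4148) - 117) = (3 - √186)/(16656 - 117) = (3 - √186)/16539 = (3 - √186)*(1/16539) = 1/5513 - √186/16539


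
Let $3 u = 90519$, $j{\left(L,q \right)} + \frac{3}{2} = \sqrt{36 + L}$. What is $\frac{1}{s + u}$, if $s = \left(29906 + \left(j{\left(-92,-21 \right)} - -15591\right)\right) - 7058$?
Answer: $\frac{39206}{2689943295} - \frac{8 i \sqrt{14}}{18829603065} \approx 1.4575 \cdot 10^{-5} - 1.5897 \cdot 10^{-9} i$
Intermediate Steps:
$j{\left(L,q \right)} = - \frac{3}{2} + \sqrt{36 + L}$
$u = 30173$ ($u = \frac{1}{3} \cdot 90519 = 30173$)
$s = \frac{76875}{2} + 2 i \sqrt{14}$ ($s = \left(29906 - \left(- \frac{31179}{2} - \sqrt{36 - 92}\right)\right) - 7058 = \left(29906 + \left(\left(- \frac{3}{2} + \sqrt{-56}\right) + 15591\right)\right) - 7058 = \left(29906 + \left(\left(- \frac{3}{2} + 2 i \sqrt{14}\right) + 15591\right)\right) - 7058 = \left(29906 + \left(\frac{31179}{2} + 2 i \sqrt{14}\right)\right) - 7058 = \left(\frac{90991}{2} + 2 i \sqrt{14}\right) - 7058 = \frac{76875}{2} + 2 i \sqrt{14} \approx 38438.0 + 7.4833 i$)
$\frac{1}{s + u} = \frac{1}{\left(\frac{76875}{2} + 2 i \sqrt{14}\right) + 30173} = \frac{1}{\frac{137221}{2} + 2 i \sqrt{14}}$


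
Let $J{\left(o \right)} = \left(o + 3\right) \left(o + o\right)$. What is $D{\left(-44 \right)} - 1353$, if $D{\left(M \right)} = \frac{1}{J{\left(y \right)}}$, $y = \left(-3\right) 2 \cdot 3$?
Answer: $- \frac{730619}{540} \approx -1353.0$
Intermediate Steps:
$y = -18$ ($y = \left(-6\right) 3 = -18$)
$J{\left(o \right)} = 2 o \left(3 + o\right)$ ($J{\left(o \right)} = \left(3 + o\right) 2 o = 2 o \left(3 + o\right)$)
$D{\left(M \right)} = \frac{1}{540}$ ($D{\left(M \right)} = \frac{1}{2 \left(-18\right) \left(3 - 18\right)} = \frac{1}{2 \left(-18\right) \left(-15\right)} = \frac{1}{540}$)
$D{\left(-44 \right)} - 1353 = \frac{1}{540} - 1353 = - \frac{730619}{540}$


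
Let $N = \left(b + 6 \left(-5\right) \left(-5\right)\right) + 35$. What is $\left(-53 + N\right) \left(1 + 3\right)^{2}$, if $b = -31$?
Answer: $1616$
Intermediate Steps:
$N = 154$ ($N = \left(-31 + 6 \left(-5\right) \left(-5\right)\right) + 35 = \left(-31 - -150\right) + 35 = \left(-31 + 150\right) + 35 = 119 + 35 = 154$)
$\left(-53 + N\right) \left(1 + 3\right)^{2} = \left(-53 + 154\right) \left(1 + 3\right)^{2} = 101 \cdot 4^{2} = 101 \cdot 16 = 1616$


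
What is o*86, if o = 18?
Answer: 1548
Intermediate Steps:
o*86 = 18*86 = 1548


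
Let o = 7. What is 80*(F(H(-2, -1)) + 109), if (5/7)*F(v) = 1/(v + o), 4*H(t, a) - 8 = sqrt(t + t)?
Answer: 2838032/325 - 224*I/325 ≈ 8732.4 - 0.68923*I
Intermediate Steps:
H(t, a) = 2 + sqrt(2)*sqrt(t)/4 (H(t, a) = 2 + sqrt(t + t)/4 = 2 + sqrt(2*t)/4 = 2 + (sqrt(2)*sqrt(t))/4 = 2 + sqrt(2)*sqrt(t)/4)
F(v) = 7/(5*(7 + v)) (F(v) = 7/(5*(v + 7)) = 7/(5*(7 + v)))
80*(F(H(-2, -1)) + 109) = 80*(7/(5*(7 + (2 + sqrt(2)*sqrt(-2)/4))) + 109) = 80*(7/(5*(7 + (2 + sqrt(2)*(I*sqrt(2))/4))) + 109) = 80*(7/(5*(7 + (2 + I/2))) + 109) = 80*(7/(5*(9 + I/2)) + 109) = 80*(7*(4*(9 - I/2)/325)/5 + 109) = 80*(28*(9 - I/2)/1625 + 109) = 80*(109 + 28*(9 - I/2)/1625) = 8720 + 448*(9 - I/2)/325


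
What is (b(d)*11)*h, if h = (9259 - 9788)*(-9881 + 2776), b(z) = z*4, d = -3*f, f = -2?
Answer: 992255880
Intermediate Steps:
d = 6 (d = -3*(-2) = 6)
b(z) = 4*z
h = 3758545 (h = -529*(-7105) = 3758545)
(b(d)*11)*h = ((4*6)*11)*3758545 = (24*11)*3758545 = 264*3758545 = 992255880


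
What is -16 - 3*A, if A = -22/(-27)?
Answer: -166/9 ≈ -18.444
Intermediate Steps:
A = 22/27 (A = -22*(-1/27) = 22/27 ≈ 0.81481)
-16 - 3*A = -16 - 3*22/27 = -16 - 22/9 = -166/9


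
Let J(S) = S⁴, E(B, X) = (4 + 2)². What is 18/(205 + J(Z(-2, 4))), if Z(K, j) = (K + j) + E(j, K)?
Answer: 18/2085341 ≈ 8.6317e-6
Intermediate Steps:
E(B, X) = 36 (E(B, X) = 6² = 36)
Z(K, j) = 36 + K + j (Z(K, j) = (K + j) + 36 = 36 + K + j)
18/(205 + J(Z(-2, 4))) = 18/(205 + (36 - 2 + 4)⁴) = 18/(205 + 38⁴) = 18/(205 + 2085136) = 18/2085341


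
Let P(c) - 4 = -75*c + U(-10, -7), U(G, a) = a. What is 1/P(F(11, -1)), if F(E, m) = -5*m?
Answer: -1/378 ≈ -0.0026455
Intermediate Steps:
P(c) = -3 - 75*c (P(c) = 4 + (-75*c - 7) = 4 + (-7 - 75*c) = -3 - 75*c)
1/P(F(11, -1)) = 1/(-3 - (-375)*(-1)) = 1/(-3 - 75*5) = 1/(-3 - 375) = 1/(-378) = -1/378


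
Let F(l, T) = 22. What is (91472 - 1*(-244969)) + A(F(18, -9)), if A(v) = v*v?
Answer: 336925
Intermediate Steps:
A(v) = v²
(91472 - 1*(-244969)) + A(F(18, -9)) = (91472 - 1*(-244969)) + 22² = (91472 + 244969) + 484 = 336441 + 484 = 336925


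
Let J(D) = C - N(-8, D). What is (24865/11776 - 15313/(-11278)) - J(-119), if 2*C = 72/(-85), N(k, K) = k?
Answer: -23182714701/5644413440 ≈ -4.1072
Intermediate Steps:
C = -36/85 (C = (72/(-85))/2 = (72*(-1/85))/2 = (½)*(-72/85) = -36/85 ≈ -0.42353)
J(D) = 644/85 (J(D) = -36/85 - 1*(-8) = -36/85 + 8 = 644/85)
(24865/11776 - 15313/(-11278)) - J(-119) = (24865/11776 - 15313/(-11278)) - 1*644/85 = (24865*(1/11776) - 15313*(-1/11278)) - 644/85 = (24865/11776 + 15313/11278) - 644/85 = 230376679/66404864 - 644/85 = -23182714701/5644413440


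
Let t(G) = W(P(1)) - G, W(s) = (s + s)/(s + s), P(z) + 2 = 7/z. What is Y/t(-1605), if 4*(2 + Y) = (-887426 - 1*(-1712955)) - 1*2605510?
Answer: -1779989/6424 ≈ -277.08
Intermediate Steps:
P(z) = -2 + 7/z
W(s) = 1 (W(s) = (2*s)/((2*s)) = (2*s)*(1/(2*s)) = 1)
t(G) = 1 - G
Y = -1779989/4 (Y = -2 + ((-887426 - 1*(-1712955)) - 1*2605510)/4 = -2 + ((-887426 + 1712955) - 2605510)/4 = -2 + (825529 - 2605510)/4 = -2 + (1/4)*(-1779981) = -2 - 1779981/4 = -1779989/4 ≈ -4.4500e+5)
Y/t(-1605) = -1779989/(4*(1 - 1*(-1605))) = -1779989/(4*(1 + 1605)) = -1779989/4/1606 = -1779989/4*1/1606 = -1779989/6424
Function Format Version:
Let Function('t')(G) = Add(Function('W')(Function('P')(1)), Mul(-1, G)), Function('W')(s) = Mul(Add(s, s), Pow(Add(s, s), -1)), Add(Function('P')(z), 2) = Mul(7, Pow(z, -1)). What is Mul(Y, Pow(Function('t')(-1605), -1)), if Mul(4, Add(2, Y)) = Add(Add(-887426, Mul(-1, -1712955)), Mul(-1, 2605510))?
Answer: Rational(-1779989, 6424) ≈ -277.08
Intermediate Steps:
Function('P')(z) = Add(-2, Mul(7, Pow(z, -1)))
Function('W')(s) = 1 (Function('W')(s) = Mul(Mul(2, s), Pow(Mul(2, s), -1)) = Mul(Mul(2, s), Mul(Rational(1, 2), Pow(s, -1))) = 1)
Function('t')(G) = Add(1, Mul(-1, G))
Y = Rational(-1779989, 4) (Y = Add(-2, Mul(Rational(1, 4), Add(Add(-887426, Mul(-1, -1712955)), Mul(-1, 2605510)))) = Add(-2, Mul(Rational(1, 4), Add(Add(-887426, 1712955), -2605510))) = Add(-2, Mul(Rational(1, 4), Add(825529, -2605510))) = Add(-2, Mul(Rational(1, 4), -1779981)) = Add(-2, Rational(-1779981, 4)) = Rational(-1779989, 4) ≈ -4.4500e+5)
Mul(Y, Pow(Function('t')(-1605), -1)) = Mul(Rational(-1779989, 4), Pow(Add(1, Mul(-1, -1605)), -1)) = Mul(Rational(-1779989, 4), Pow(Add(1, 1605), -1)) = Mul(Rational(-1779989, 4), Pow(1606, -1)) = Mul(Rational(-1779989, 4), Rational(1, 1606)) = Rational(-1779989, 6424)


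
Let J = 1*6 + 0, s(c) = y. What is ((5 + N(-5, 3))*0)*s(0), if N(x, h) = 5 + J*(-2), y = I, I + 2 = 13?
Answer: 0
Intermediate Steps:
I = 11 (I = -2 + 13 = 11)
y = 11
s(c) = 11
J = 6 (J = 6 + 0 = 6)
N(x, h) = -7 (N(x, h) = 5 + 6*(-2) = 5 - 12 = -7)
((5 + N(-5, 3))*0)*s(0) = ((5 - 7)*0)*11 = -2*0*11 = 0*11 = 0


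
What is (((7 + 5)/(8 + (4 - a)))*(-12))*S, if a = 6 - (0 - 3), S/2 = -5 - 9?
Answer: 1344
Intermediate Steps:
S = -28 (S = 2*(-5 - 9) = 2*(-14) = -28)
a = 9 (a = 6 - 1*(-3) = 6 + 3 = 9)
(((7 + 5)/(8 + (4 - a)))*(-12))*S = (((7 + 5)/(8 + (4 - 1*9)))*(-12))*(-28) = ((12/(8 + (4 - 9)))*(-12))*(-28) = ((12/(8 - 5))*(-12))*(-28) = ((12/3)*(-12))*(-28) = ((12*(⅓))*(-12))*(-28) = (4*(-12))*(-28) = -48*(-28) = 1344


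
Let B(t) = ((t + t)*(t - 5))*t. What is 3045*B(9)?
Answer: 1973160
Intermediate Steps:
B(t) = 2*t²*(-5 + t) (B(t) = ((2*t)*(-5 + t))*t = (2*t*(-5 + t))*t = 2*t²*(-5 + t))
3045*B(9) = 3045*(2*9²*(-5 + 9)) = 3045*(2*81*4) = 3045*648 = 1973160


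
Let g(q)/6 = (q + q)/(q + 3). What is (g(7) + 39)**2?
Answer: 56169/25 ≈ 2246.8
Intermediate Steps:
g(q) = 12*q/(3 + q) (g(q) = 6*((q + q)/(q + 3)) = 6*((2*q)/(3 + q)) = 6*(2*q/(3 + q)) = 12*q/(3 + q))
(g(7) + 39)**2 = (12*7/(3 + 7) + 39)**2 = (12*7/10 + 39)**2 = (12*7*(1/10) + 39)**2 = (42/5 + 39)**2 = (237/5)**2 = 56169/25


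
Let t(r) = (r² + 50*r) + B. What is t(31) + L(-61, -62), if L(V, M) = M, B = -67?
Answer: 2382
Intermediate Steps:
t(r) = -67 + r² + 50*r (t(r) = (r² + 50*r) - 67 = -67 + r² + 50*r)
t(31) + L(-61, -62) = (-67 + 31² + 50*31) - 62 = (-67 + 961 + 1550) - 62 = 2444 - 62 = 2382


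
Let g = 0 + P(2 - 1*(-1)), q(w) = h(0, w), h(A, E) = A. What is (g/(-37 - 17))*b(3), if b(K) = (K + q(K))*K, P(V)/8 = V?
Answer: -4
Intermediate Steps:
P(V) = 8*V
q(w) = 0
g = 24 (g = 0 + 8*(2 - 1*(-1)) = 0 + 8*(2 + 1) = 0 + 8*3 = 0 + 24 = 24)
b(K) = K² (b(K) = (K + 0)*K = K*K = K²)
(g/(-37 - 17))*b(3) = (24/(-37 - 17))*3² = (24/(-54))*9 = -1/54*24*9 = -4/9*9 = -4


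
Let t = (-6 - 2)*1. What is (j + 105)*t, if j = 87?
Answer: -1536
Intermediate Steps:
t = -8 (t = -8*1 = -8)
(j + 105)*t = (87 + 105)*(-8) = 192*(-8) = -1536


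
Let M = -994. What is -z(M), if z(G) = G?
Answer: 994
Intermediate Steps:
-z(M) = -1*(-994) = 994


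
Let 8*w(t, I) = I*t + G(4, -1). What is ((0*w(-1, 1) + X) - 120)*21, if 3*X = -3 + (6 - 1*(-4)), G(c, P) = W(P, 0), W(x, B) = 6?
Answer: -2471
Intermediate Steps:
G(c, P) = 6
w(t, I) = ¾ + I*t/8 (w(t, I) = (I*t + 6)/8 = (6 + I*t)/8 = ¾ + I*t/8)
X = 7/3 (X = (-3 + (6 - 1*(-4)))/3 = (-3 + (6 + 4))/3 = (-3 + 10)/3 = (⅓)*7 = 7/3 ≈ 2.3333)
((0*w(-1, 1) + X) - 120)*21 = ((0*(¾ + (⅛)*1*(-1)) + 7/3) - 120)*21 = ((0*(¾ - ⅛) + 7/3) - 120)*21 = ((0*(5/8) + 7/3) - 120)*21 = ((0 + 7/3) - 120)*21 = (7/3 - 120)*21 = -353/3*21 = -2471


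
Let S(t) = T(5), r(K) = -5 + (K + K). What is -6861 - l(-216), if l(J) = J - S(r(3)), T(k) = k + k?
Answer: -6635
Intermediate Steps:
T(k) = 2*k
r(K) = -5 + 2*K
S(t) = 10 (S(t) = 2*5 = 10)
l(J) = -10 + J (l(J) = J - 1*10 = J - 10 = -10 + J)
-6861 - l(-216) = -6861 - (-10 - 216) = -6861 - 1*(-226) = -6861 + 226 = -6635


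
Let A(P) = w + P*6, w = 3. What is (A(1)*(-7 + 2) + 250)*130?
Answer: 26650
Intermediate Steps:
A(P) = 3 + 6*P (A(P) = 3 + P*6 = 3 + 6*P)
(A(1)*(-7 + 2) + 250)*130 = ((3 + 6*1)*(-7 + 2) + 250)*130 = ((3 + 6)*(-5) + 250)*130 = (9*(-5) + 250)*130 = (-45 + 250)*130 = 205*130 = 26650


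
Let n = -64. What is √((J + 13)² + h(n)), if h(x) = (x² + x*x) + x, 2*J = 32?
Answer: √8969 ≈ 94.705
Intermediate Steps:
J = 16 (J = (½)*32 = 16)
h(x) = x + 2*x² (h(x) = (x² + x²) + x = 2*x² + x = x + 2*x²)
√((J + 13)² + h(n)) = √((16 + 13)² - 64*(1 + 2*(-64))) = √(29² - 64*(1 - 128)) = √(841 - 64*(-127)) = √(841 + 8128) = √8969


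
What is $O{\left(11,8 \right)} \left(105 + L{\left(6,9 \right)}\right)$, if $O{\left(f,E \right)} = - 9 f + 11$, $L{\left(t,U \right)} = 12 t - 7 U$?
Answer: $-10032$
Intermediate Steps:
$L{\left(t,U \right)} = - 7 U + 12 t$
$O{\left(f,E \right)} = 11 - 9 f$
$O{\left(11,8 \right)} \left(105 + L{\left(6,9 \right)}\right) = \left(11 - 99\right) \left(105 + \left(\left(-7\right) 9 + 12 \cdot 6\right)\right) = \left(11 - 99\right) \left(105 + \left(-63 + 72\right)\right) = - 88 \left(105 + 9\right) = \left(-88\right) 114 = -10032$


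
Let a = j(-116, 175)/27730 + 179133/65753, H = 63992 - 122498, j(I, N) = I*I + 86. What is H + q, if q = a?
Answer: -1134786463446/19397135 ≈ -58503.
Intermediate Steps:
j(I, N) = 86 + I² (j(I, N) = I² + 86 = 86 + I²)
H = -58506
a = 62316864/19397135 (a = (86 + (-116)²)/27730 + 179133/65753 = (86 + 13456)*(1/27730) + 179133*(1/65753) = 13542*(1/27730) + 179133/65753 = 6771/13865 + 179133/65753 = 62316864/19397135 ≈ 3.2127)
q = 62316864/19397135 ≈ 3.2127
H + q = -58506 + 62316864/19397135 = -1134786463446/19397135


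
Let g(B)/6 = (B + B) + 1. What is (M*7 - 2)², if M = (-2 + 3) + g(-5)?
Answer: 139129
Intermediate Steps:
g(B) = 6 + 12*B (g(B) = 6*((B + B) + 1) = 6*(2*B + 1) = 6*(1 + 2*B) = 6 + 12*B)
M = -53 (M = (-2 + 3) + (6 + 12*(-5)) = 1 + (6 - 60) = 1 - 54 = -53)
(M*7 - 2)² = (-53*7 - 2)² = (-371 - 2)² = (-373)² = 139129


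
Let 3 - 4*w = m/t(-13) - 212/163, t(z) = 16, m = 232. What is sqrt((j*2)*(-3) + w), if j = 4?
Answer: I*sqrt(11286446)/652 ≈ 5.1527*I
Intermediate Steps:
w = -3325/1304 (w = 3/4 - (232/16 - 212/163)/4 = 3/4 - (232*(1/16) - 212*1/163)/4 = 3/4 - (29/2 - 212/163)/4 = 3/4 - 1/4*4303/326 = 3/4 - 4303/1304 = -3325/1304 ≈ -2.5498)
sqrt((j*2)*(-3) + w) = sqrt((4*2)*(-3) - 3325/1304) = sqrt(8*(-3) - 3325/1304) = sqrt(-24 - 3325/1304) = sqrt(-34621/1304) = I*sqrt(11286446)/652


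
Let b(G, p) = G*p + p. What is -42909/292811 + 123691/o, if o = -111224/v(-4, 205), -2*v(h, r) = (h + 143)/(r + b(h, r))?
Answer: -8947772575859/26705440744480 ≈ -0.33505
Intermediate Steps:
b(G, p) = p + G*p
v(h, r) = -(143 + h)/(2*(r + r*(1 + h))) (v(h, r) = -(h + 143)/(2*(r + r*(1 + h))) = -(143 + h)/(2*(r + r*(1 + h))))
o = -91203680/139 (o = -111224*410*(2 - 4)/(-143 - 1*(-4)) = -111224*(-820/(-143 + 4)) = -111224/((½)*(1/205)*(-½)*(-139)) = -111224/139/820 = -111224*820/139 = -91203680/139 ≈ -6.5614e+5)
-42909/292811 + 123691/o = -42909/292811 + 123691/(-91203680/139) = -42909*1/292811 + 123691*(-139/91203680) = -42909/292811 - 17193049/91203680 = -8947772575859/26705440744480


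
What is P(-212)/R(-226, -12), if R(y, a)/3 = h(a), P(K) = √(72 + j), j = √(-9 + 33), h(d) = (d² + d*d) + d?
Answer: √(72 + 2*√6)/828 ≈ 0.010591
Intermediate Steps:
h(d) = d + 2*d² (h(d) = (d² + d²) + d = 2*d² + d = d + 2*d²)
j = 2*√6 (j = √24 = 2*√6 ≈ 4.8990)
P(K) = √(72 + 2*√6)
R(y, a) = 3*a*(1 + 2*a) (R(y, a) = 3*(a*(1 + 2*a)) = 3*a*(1 + 2*a))
P(-212)/R(-226, -12) = √(72 + 2*√6)/((3*(-12)*(1 + 2*(-12)))) = √(72 + 2*√6)/((3*(-12)*(1 - 24))) = √(72 + 2*√6)/((3*(-12)*(-23))) = √(72 + 2*√6)/828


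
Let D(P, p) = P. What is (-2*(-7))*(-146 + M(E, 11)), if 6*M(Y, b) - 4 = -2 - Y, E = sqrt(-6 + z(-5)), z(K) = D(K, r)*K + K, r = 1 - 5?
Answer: -6118/3 - 7*sqrt(14)/3 ≈ -2048.1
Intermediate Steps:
r = -4
z(K) = K + K**2 (z(K) = K*K + K = K**2 + K = K + K**2)
E = sqrt(14) (E = sqrt(-6 - 5*(1 - 5)) = sqrt(-6 - 5*(-4)) = sqrt(-6 + 20) = sqrt(14) ≈ 3.7417)
M(Y, b) = 1/3 - Y/6 (M(Y, b) = 2/3 + (-2 - Y)/6 = 2/3 + (-1/3 - Y/6) = 1/3 - Y/6)
(-2*(-7))*(-146 + M(E, 11)) = (-2*(-7))*(-146 + (1/3 - sqrt(14)/6)) = 14*(-437/3 - sqrt(14)/6) = -6118/3 - 7*sqrt(14)/3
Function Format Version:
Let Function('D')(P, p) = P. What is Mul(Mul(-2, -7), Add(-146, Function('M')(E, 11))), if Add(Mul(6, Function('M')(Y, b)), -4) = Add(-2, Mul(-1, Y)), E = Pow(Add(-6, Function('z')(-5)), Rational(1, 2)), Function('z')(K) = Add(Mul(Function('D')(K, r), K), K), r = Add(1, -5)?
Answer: Add(Rational(-6118, 3), Mul(Rational(-7, 3), Pow(14, Rational(1, 2)))) ≈ -2048.1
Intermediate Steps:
r = -4
Function('z')(K) = Add(K, Pow(K, 2)) (Function('z')(K) = Add(Mul(K, K), K) = Add(Pow(K, 2), K) = Add(K, Pow(K, 2)))
E = Pow(14, Rational(1, 2)) (E = Pow(Add(-6, Mul(-5, Add(1, -5))), Rational(1, 2)) = Pow(Add(-6, Mul(-5, -4)), Rational(1, 2)) = Pow(Add(-6, 20), Rational(1, 2)) = Pow(14, Rational(1, 2)) ≈ 3.7417)
Function('M')(Y, b) = Add(Rational(1, 3), Mul(Rational(-1, 6), Y)) (Function('M')(Y, b) = Add(Rational(2, 3), Mul(Rational(1, 6), Add(-2, Mul(-1, Y)))) = Add(Rational(2, 3), Add(Rational(-1, 3), Mul(Rational(-1, 6), Y))) = Add(Rational(1, 3), Mul(Rational(-1, 6), Y)))
Mul(Mul(-2, -7), Add(-146, Function('M')(E, 11))) = Mul(Mul(-2, -7), Add(-146, Add(Rational(1, 3), Mul(Rational(-1, 6), Pow(14, Rational(1, 2)))))) = Mul(14, Add(Rational(-437, 3), Mul(Rational(-1, 6), Pow(14, Rational(1, 2))))) = Add(Rational(-6118, 3), Mul(Rational(-7, 3), Pow(14, Rational(1, 2))))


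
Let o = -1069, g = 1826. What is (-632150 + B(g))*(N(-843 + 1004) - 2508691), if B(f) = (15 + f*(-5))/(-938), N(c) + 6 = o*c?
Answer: 794788721776755/469 ≈ 1.6946e+12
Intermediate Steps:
N(c) = -6 - 1069*c
B(f) = -15/938 + 5*f/938 (B(f) = (15 - 5*f)*(-1/938) = -15/938 + 5*f/938)
(-632150 + B(g))*(N(-843 + 1004) - 2508691) = (-632150 + (-15/938 + (5/938)*1826))*((-6 - 1069*(-843 + 1004)) - 2508691) = (-632150 + (-15/938 + 4565/469))*((-6 - 1069*161) - 2508691) = (-632150 + 9115/938)*((-6 - 172109) - 2508691) = -592947585*(-172115 - 2508691)/938 = -592947585/938*(-2680806) = 794788721776755/469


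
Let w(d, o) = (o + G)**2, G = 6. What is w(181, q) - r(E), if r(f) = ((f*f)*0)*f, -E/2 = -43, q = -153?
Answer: 21609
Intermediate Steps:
E = 86 (E = -2*(-43) = 86)
w(d, o) = (6 + o)**2 (w(d, o) = (o + 6)**2 = (6 + o)**2)
r(f) = 0 (r(f) = (f**2*0)*f = 0*f = 0)
w(181, q) - r(E) = (6 - 153)**2 - 1*0 = (-147)**2 + 0 = 21609 + 0 = 21609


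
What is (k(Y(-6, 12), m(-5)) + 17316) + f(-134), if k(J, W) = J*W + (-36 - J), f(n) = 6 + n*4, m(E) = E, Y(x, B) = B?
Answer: 16678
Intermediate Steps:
f(n) = 6 + 4*n
k(J, W) = -36 - J + J*W
(k(Y(-6, 12), m(-5)) + 17316) + f(-134) = ((-36 - 1*12 + 12*(-5)) + 17316) + (6 + 4*(-134)) = ((-36 - 12 - 60) + 17316) + (6 - 536) = (-108 + 17316) - 530 = 17208 - 530 = 16678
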